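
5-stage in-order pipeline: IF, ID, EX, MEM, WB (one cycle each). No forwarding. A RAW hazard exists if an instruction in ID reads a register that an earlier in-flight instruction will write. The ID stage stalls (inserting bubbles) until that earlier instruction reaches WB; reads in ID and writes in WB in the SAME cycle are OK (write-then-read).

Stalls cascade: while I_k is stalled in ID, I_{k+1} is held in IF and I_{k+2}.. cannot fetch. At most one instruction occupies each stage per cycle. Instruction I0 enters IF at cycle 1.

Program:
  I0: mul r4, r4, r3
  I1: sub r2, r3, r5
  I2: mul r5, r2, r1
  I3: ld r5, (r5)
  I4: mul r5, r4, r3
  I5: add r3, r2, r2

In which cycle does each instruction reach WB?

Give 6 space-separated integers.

Answer: 5 6 9 12 13 14

Derivation:
I0 mul r4 <- r4,r3: IF@1 ID@2 stall=0 (-) EX@3 MEM@4 WB@5
I1 sub r2 <- r3,r5: IF@2 ID@3 stall=0 (-) EX@4 MEM@5 WB@6
I2 mul r5 <- r2,r1: IF@3 ID@4 stall=2 (RAW on I1.r2 (WB@6)) EX@7 MEM@8 WB@9
I3 ld r5 <- r5: IF@4 ID@7 stall=2 (RAW on I2.r5 (WB@9)) EX@10 MEM@11 WB@12
I4 mul r5 <- r4,r3: IF@7 ID@10 stall=0 (-) EX@11 MEM@12 WB@13
I5 add r3 <- r2,r2: IF@10 ID@11 stall=0 (-) EX@12 MEM@13 WB@14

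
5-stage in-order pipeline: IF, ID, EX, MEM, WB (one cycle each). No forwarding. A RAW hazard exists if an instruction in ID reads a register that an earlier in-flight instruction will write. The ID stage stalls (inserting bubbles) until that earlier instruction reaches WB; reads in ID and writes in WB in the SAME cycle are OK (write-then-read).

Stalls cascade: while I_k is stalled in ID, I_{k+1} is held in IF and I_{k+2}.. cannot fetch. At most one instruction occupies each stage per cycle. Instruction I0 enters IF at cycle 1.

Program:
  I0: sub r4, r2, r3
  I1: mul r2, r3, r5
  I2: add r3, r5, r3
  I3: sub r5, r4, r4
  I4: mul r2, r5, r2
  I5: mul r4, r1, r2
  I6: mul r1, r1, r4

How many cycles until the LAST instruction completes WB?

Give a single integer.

I0 sub r4 <- r2,r3: IF@1 ID@2 stall=0 (-) EX@3 MEM@4 WB@5
I1 mul r2 <- r3,r5: IF@2 ID@3 stall=0 (-) EX@4 MEM@5 WB@6
I2 add r3 <- r5,r3: IF@3 ID@4 stall=0 (-) EX@5 MEM@6 WB@7
I3 sub r5 <- r4,r4: IF@4 ID@5 stall=0 (-) EX@6 MEM@7 WB@8
I4 mul r2 <- r5,r2: IF@5 ID@6 stall=2 (RAW on I3.r5 (WB@8)) EX@9 MEM@10 WB@11
I5 mul r4 <- r1,r2: IF@6 ID@9 stall=2 (RAW on I4.r2 (WB@11)) EX@12 MEM@13 WB@14
I6 mul r1 <- r1,r4: IF@9 ID@12 stall=2 (RAW on I5.r4 (WB@14)) EX@15 MEM@16 WB@17

Answer: 17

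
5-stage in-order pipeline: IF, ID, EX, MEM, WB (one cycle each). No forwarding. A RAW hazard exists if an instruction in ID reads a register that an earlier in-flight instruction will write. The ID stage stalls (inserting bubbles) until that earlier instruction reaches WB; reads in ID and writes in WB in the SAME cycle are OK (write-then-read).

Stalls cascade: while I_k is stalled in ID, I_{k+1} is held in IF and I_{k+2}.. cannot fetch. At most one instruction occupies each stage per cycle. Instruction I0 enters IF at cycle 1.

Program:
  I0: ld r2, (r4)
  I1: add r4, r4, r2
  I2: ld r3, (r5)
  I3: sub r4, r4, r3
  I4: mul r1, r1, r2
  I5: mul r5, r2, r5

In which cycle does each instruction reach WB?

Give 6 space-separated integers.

Answer: 5 8 9 12 13 14

Derivation:
I0 ld r2 <- r4: IF@1 ID@2 stall=0 (-) EX@3 MEM@4 WB@5
I1 add r4 <- r4,r2: IF@2 ID@3 stall=2 (RAW on I0.r2 (WB@5)) EX@6 MEM@7 WB@8
I2 ld r3 <- r5: IF@3 ID@6 stall=0 (-) EX@7 MEM@8 WB@9
I3 sub r4 <- r4,r3: IF@6 ID@7 stall=2 (RAW on I2.r3 (WB@9)) EX@10 MEM@11 WB@12
I4 mul r1 <- r1,r2: IF@7 ID@10 stall=0 (-) EX@11 MEM@12 WB@13
I5 mul r5 <- r2,r5: IF@10 ID@11 stall=0 (-) EX@12 MEM@13 WB@14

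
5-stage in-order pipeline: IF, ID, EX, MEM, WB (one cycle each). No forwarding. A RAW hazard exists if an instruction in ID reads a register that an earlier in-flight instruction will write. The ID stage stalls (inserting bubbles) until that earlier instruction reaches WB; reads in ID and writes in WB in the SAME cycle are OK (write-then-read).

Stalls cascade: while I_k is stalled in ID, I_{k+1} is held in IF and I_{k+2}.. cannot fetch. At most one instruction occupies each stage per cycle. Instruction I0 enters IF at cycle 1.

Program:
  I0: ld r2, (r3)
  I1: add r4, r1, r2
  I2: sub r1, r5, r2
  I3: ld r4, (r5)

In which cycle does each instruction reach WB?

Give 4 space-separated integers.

Answer: 5 8 9 10

Derivation:
I0 ld r2 <- r3: IF@1 ID@2 stall=0 (-) EX@3 MEM@4 WB@5
I1 add r4 <- r1,r2: IF@2 ID@3 stall=2 (RAW on I0.r2 (WB@5)) EX@6 MEM@7 WB@8
I2 sub r1 <- r5,r2: IF@3 ID@6 stall=0 (-) EX@7 MEM@8 WB@9
I3 ld r4 <- r5: IF@6 ID@7 stall=0 (-) EX@8 MEM@9 WB@10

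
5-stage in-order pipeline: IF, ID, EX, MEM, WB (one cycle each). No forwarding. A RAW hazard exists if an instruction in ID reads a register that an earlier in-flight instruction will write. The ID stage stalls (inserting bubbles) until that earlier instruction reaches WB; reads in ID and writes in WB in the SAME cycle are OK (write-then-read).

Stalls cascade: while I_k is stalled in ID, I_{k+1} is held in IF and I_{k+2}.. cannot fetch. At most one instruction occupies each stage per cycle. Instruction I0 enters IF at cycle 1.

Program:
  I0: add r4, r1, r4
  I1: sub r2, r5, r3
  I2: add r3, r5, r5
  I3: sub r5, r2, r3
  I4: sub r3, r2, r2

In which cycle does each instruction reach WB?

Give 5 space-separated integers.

I0 add r4 <- r1,r4: IF@1 ID@2 stall=0 (-) EX@3 MEM@4 WB@5
I1 sub r2 <- r5,r3: IF@2 ID@3 stall=0 (-) EX@4 MEM@5 WB@6
I2 add r3 <- r5,r5: IF@3 ID@4 stall=0 (-) EX@5 MEM@6 WB@7
I3 sub r5 <- r2,r3: IF@4 ID@5 stall=2 (RAW on I2.r3 (WB@7)) EX@8 MEM@9 WB@10
I4 sub r3 <- r2,r2: IF@5 ID@8 stall=0 (-) EX@9 MEM@10 WB@11

Answer: 5 6 7 10 11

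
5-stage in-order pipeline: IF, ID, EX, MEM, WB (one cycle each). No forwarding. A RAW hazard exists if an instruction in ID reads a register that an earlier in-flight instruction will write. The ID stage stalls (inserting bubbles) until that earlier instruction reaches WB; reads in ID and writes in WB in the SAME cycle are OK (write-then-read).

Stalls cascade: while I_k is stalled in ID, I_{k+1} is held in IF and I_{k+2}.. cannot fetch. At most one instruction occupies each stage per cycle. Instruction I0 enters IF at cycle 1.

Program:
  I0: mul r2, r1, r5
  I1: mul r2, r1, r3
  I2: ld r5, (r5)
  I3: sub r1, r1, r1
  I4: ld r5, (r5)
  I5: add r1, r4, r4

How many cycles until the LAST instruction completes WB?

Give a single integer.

I0 mul r2 <- r1,r5: IF@1 ID@2 stall=0 (-) EX@3 MEM@4 WB@5
I1 mul r2 <- r1,r3: IF@2 ID@3 stall=0 (-) EX@4 MEM@5 WB@6
I2 ld r5 <- r5: IF@3 ID@4 stall=0 (-) EX@5 MEM@6 WB@7
I3 sub r1 <- r1,r1: IF@4 ID@5 stall=0 (-) EX@6 MEM@7 WB@8
I4 ld r5 <- r5: IF@5 ID@6 stall=1 (RAW on I2.r5 (WB@7)) EX@8 MEM@9 WB@10
I5 add r1 <- r4,r4: IF@6 ID@8 stall=0 (-) EX@9 MEM@10 WB@11

Answer: 11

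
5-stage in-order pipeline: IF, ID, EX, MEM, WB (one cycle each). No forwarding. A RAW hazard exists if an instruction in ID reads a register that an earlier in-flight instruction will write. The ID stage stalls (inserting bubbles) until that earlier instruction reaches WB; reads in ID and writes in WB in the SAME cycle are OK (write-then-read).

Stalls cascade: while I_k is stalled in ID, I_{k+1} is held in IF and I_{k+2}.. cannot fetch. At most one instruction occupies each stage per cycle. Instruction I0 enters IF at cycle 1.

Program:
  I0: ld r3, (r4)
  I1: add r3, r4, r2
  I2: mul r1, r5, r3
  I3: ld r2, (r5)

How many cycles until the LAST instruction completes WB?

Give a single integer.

I0 ld r3 <- r4: IF@1 ID@2 stall=0 (-) EX@3 MEM@4 WB@5
I1 add r3 <- r4,r2: IF@2 ID@3 stall=0 (-) EX@4 MEM@5 WB@6
I2 mul r1 <- r5,r3: IF@3 ID@4 stall=2 (RAW on I1.r3 (WB@6)) EX@7 MEM@8 WB@9
I3 ld r2 <- r5: IF@4 ID@7 stall=0 (-) EX@8 MEM@9 WB@10

Answer: 10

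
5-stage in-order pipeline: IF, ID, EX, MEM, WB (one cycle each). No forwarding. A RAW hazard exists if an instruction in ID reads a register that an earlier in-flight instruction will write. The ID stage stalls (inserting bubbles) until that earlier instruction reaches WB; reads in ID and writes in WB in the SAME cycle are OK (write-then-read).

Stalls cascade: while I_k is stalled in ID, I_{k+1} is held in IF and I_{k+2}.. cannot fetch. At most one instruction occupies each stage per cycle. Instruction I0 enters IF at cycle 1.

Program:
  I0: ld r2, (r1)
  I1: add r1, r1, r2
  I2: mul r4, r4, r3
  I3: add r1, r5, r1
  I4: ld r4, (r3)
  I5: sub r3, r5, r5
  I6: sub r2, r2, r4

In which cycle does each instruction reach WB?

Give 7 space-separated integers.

Answer: 5 8 9 11 12 13 15

Derivation:
I0 ld r2 <- r1: IF@1 ID@2 stall=0 (-) EX@3 MEM@4 WB@5
I1 add r1 <- r1,r2: IF@2 ID@3 stall=2 (RAW on I0.r2 (WB@5)) EX@6 MEM@7 WB@8
I2 mul r4 <- r4,r3: IF@3 ID@6 stall=0 (-) EX@7 MEM@8 WB@9
I3 add r1 <- r5,r1: IF@6 ID@7 stall=1 (RAW on I1.r1 (WB@8)) EX@9 MEM@10 WB@11
I4 ld r4 <- r3: IF@7 ID@9 stall=0 (-) EX@10 MEM@11 WB@12
I5 sub r3 <- r5,r5: IF@9 ID@10 stall=0 (-) EX@11 MEM@12 WB@13
I6 sub r2 <- r2,r4: IF@10 ID@11 stall=1 (RAW on I4.r4 (WB@12)) EX@13 MEM@14 WB@15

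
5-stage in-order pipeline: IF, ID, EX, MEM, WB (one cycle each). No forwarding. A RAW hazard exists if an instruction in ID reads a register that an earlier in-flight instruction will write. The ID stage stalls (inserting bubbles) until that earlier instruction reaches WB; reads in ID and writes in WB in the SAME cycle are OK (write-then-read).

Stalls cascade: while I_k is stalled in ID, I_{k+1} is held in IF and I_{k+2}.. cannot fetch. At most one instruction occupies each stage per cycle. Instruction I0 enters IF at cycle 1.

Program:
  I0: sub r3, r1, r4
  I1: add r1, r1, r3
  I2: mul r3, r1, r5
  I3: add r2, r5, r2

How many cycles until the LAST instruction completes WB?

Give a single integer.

I0 sub r3 <- r1,r4: IF@1 ID@2 stall=0 (-) EX@3 MEM@4 WB@5
I1 add r1 <- r1,r3: IF@2 ID@3 stall=2 (RAW on I0.r3 (WB@5)) EX@6 MEM@7 WB@8
I2 mul r3 <- r1,r5: IF@3 ID@6 stall=2 (RAW on I1.r1 (WB@8)) EX@9 MEM@10 WB@11
I3 add r2 <- r5,r2: IF@6 ID@9 stall=0 (-) EX@10 MEM@11 WB@12

Answer: 12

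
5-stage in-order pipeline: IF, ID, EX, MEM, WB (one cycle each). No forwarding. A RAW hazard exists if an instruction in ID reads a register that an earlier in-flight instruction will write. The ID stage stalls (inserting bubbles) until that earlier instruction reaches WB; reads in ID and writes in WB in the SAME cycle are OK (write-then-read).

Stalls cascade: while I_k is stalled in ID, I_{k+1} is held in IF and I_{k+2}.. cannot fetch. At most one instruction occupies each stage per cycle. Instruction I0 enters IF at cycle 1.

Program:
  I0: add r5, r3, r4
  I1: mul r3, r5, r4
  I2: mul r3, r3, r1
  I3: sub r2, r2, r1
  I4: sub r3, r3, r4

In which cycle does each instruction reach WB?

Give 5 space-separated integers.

I0 add r5 <- r3,r4: IF@1 ID@2 stall=0 (-) EX@3 MEM@4 WB@5
I1 mul r3 <- r5,r4: IF@2 ID@3 stall=2 (RAW on I0.r5 (WB@5)) EX@6 MEM@7 WB@8
I2 mul r3 <- r3,r1: IF@3 ID@6 stall=2 (RAW on I1.r3 (WB@8)) EX@9 MEM@10 WB@11
I3 sub r2 <- r2,r1: IF@6 ID@9 stall=0 (-) EX@10 MEM@11 WB@12
I4 sub r3 <- r3,r4: IF@9 ID@10 stall=1 (RAW on I2.r3 (WB@11)) EX@12 MEM@13 WB@14

Answer: 5 8 11 12 14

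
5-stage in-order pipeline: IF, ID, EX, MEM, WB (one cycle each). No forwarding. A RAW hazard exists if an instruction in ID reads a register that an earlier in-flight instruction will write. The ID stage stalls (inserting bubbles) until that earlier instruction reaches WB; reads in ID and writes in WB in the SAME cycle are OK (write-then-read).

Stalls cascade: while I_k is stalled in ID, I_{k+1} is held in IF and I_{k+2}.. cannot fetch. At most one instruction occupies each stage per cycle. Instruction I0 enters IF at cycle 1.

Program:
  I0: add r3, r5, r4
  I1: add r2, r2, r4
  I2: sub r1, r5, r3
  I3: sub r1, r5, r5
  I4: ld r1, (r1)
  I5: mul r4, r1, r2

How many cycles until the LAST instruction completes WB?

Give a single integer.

I0 add r3 <- r5,r4: IF@1 ID@2 stall=0 (-) EX@3 MEM@4 WB@5
I1 add r2 <- r2,r4: IF@2 ID@3 stall=0 (-) EX@4 MEM@5 WB@6
I2 sub r1 <- r5,r3: IF@3 ID@4 stall=1 (RAW on I0.r3 (WB@5)) EX@6 MEM@7 WB@8
I3 sub r1 <- r5,r5: IF@4 ID@6 stall=0 (-) EX@7 MEM@8 WB@9
I4 ld r1 <- r1: IF@6 ID@7 stall=2 (RAW on I3.r1 (WB@9)) EX@10 MEM@11 WB@12
I5 mul r4 <- r1,r2: IF@7 ID@10 stall=2 (RAW on I4.r1 (WB@12)) EX@13 MEM@14 WB@15

Answer: 15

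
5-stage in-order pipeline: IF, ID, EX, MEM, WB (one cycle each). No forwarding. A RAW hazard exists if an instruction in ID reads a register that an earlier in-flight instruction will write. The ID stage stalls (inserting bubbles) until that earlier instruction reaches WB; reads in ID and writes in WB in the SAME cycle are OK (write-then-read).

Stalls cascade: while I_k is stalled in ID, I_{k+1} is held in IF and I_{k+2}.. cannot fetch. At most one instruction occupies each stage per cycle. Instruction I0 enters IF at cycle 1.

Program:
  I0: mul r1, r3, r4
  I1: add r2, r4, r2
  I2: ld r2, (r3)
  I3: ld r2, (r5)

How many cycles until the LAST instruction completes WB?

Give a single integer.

I0 mul r1 <- r3,r4: IF@1 ID@2 stall=0 (-) EX@3 MEM@4 WB@5
I1 add r2 <- r4,r2: IF@2 ID@3 stall=0 (-) EX@4 MEM@5 WB@6
I2 ld r2 <- r3: IF@3 ID@4 stall=0 (-) EX@5 MEM@6 WB@7
I3 ld r2 <- r5: IF@4 ID@5 stall=0 (-) EX@6 MEM@7 WB@8

Answer: 8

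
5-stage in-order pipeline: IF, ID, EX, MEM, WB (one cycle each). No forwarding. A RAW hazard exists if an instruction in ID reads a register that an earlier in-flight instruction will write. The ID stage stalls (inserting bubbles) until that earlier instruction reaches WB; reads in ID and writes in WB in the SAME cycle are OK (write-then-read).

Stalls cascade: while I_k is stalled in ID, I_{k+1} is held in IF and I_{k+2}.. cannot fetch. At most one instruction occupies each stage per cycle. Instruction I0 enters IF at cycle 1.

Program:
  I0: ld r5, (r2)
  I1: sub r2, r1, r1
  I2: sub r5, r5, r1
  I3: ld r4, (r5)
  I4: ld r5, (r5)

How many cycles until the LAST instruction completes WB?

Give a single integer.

Answer: 12

Derivation:
I0 ld r5 <- r2: IF@1 ID@2 stall=0 (-) EX@3 MEM@4 WB@5
I1 sub r2 <- r1,r1: IF@2 ID@3 stall=0 (-) EX@4 MEM@5 WB@6
I2 sub r5 <- r5,r1: IF@3 ID@4 stall=1 (RAW on I0.r5 (WB@5)) EX@6 MEM@7 WB@8
I3 ld r4 <- r5: IF@4 ID@6 stall=2 (RAW on I2.r5 (WB@8)) EX@9 MEM@10 WB@11
I4 ld r5 <- r5: IF@6 ID@9 stall=0 (-) EX@10 MEM@11 WB@12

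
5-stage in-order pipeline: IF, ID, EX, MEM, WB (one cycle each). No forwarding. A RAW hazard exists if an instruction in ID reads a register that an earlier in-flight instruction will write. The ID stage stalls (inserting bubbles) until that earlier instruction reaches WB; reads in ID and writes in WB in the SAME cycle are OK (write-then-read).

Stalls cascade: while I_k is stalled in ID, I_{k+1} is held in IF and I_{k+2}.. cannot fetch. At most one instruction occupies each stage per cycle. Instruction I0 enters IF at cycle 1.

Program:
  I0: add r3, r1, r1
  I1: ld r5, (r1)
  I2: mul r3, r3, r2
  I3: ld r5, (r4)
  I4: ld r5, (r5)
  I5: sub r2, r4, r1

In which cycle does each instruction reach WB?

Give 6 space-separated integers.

Answer: 5 6 8 9 12 13

Derivation:
I0 add r3 <- r1,r1: IF@1 ID@2 stall=0 (-) EX@3 MEM@4 WB@5
I1 ld r5 <- r1: IF@2 ID@3 stall=0 (-) EX@4 MEM@5 WB@6
I2 mul r3 <- r3,r2: IF@3 ID@4 stall=1 (RAW on I0.r3 (WB@5)) EX@6 MEM@7 WB@8
I3 ld r5 <- r4: IF@4 ID@6 stall=0 (-) EX@7 MEM@8 WB@9
I4 ld r5 <- r5: IF@6 ID@7 stall=2 (RAW on I3.r5 (WB@9)) EX@10 MEM@11 WB@12
I5 sub r2 <- r4,r1: IF@7 ID@10 stall=0 (-) EX@11 MEM@12 WB@13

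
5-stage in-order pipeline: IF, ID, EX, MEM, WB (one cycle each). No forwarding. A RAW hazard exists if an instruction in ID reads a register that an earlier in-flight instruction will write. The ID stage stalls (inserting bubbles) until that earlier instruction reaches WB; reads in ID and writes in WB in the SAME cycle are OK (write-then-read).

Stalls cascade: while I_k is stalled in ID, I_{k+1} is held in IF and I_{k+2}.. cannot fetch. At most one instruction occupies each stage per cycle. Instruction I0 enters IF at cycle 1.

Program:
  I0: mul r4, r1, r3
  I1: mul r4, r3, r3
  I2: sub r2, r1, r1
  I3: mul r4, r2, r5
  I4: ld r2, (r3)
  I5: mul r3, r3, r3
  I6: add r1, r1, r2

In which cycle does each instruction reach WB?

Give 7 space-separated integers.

Answer: 5 6 7 10 11 12 14

Derivation:
I0 mul r4 <- r1,r3: IF@1 ID@2 stall=0 (-) EX@3 MEM@4 WB@5
I1 mul r4 <- r3,r3: IF@2 ID@3 stall=0 (-) EX@4 MEM@5 WB@6
I2 sub r2 <- r1,r1: IF@3 ID@4 stall=0 (-) EX@5 MEM@6 WB@7
I3 mul r4 <- r2,r5: IF@4 ID@5 stall=2 (RAW on I2.r2 (WB@7)) EX@8 MEM@9 WB@10
I4 ld r2 <- r3: IF@5 ID@8 stall=0 (-) EX@9 MEM@10 WB@11
I5 mul r3 <- r3,r3: IF@8 ID@9 stall=0 (-) EX@10 MEM@11 WB@12
I6 add r1 <- r1,r2: IF@9 ID@10 stall=1 (RAW on I4.r2 (WB@11)) EX@12 MEM@13 WB@14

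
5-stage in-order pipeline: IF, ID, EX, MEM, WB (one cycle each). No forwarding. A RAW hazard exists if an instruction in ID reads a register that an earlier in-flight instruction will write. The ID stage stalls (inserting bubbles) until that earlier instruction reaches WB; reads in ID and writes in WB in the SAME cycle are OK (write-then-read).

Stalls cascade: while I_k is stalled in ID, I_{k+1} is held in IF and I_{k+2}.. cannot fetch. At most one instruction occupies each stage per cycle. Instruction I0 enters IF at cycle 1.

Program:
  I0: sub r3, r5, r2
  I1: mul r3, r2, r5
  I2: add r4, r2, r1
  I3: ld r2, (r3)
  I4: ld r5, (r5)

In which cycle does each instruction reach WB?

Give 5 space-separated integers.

I0 sub r3 <- r5,r2: IF@1 ID@2 stall=0 (-) EX@3 MEM@4 WB@5
I1 mul r3 <- r2,r5: IF@2 ID@3 stall=0 (-) EX@4 MEM@5 WB@6
I2 add r4 <- r2,r1: IF@3 ID@4 stall=0 (-) EX@5 MEM@6 WB@7
I3 ld r2 <- r3: IF@4 ID@5 stall=1 (RAW on I1.r3 (WB@6)) EX@7 MEM@8 WB@9
I4 ld r5 <- r5: IF@5 ID@7 stall=0 (-) EX@8 MEM@9 WB@10

Answer: 5 6 7 9 10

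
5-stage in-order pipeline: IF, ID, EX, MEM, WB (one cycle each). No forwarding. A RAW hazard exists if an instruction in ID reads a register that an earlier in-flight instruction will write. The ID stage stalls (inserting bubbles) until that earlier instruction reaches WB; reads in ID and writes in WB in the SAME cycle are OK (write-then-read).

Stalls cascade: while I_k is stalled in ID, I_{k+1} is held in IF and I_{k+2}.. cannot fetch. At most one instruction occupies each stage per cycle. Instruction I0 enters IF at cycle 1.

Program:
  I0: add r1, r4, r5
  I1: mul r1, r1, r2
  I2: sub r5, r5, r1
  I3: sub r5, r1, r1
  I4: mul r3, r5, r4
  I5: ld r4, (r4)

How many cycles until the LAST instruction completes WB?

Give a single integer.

Answer: 16

Derivation:
I0 add r1 <- r4,r5: IF@1 ID@2 stall=0 (-) EX@3 MEM@4 WB@5
I1 mul r1 <- r1,r2: IF@2 ID@3 stall=2 (RAW on I0.r1 (WB@5)) EX@6 MEM@7 WB@8
I2 sub r5 <- r5,r1: IF@3 ID@6 stall=2 (RAW on I1.r1 (WB@8)) EX@9 MEM@10 WB@11
I3 sub r5 <- r1,r1: IF@6 ID@9 stall=0 (-) EX@10 MEM@11 WB@12
I4 mul r3 <- r5,r4: IF@9 ID@10 stall=2 (RAW on I3.r5 (WB@12)) EX@13 MEM@14 WB@15
I5 ld r4 <- r4: IF@10 ID@13 stall=0 (-) EX@14 MEM@15 WB@16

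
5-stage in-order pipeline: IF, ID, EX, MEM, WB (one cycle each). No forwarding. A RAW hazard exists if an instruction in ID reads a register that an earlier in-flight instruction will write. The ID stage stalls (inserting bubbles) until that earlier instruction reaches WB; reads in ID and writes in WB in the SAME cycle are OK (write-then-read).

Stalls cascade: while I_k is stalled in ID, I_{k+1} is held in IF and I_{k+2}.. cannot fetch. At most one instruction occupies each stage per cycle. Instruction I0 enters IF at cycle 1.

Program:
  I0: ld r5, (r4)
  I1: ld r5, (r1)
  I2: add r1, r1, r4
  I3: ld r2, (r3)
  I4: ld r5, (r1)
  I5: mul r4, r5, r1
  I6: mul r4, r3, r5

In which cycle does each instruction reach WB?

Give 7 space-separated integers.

I0 ld r5 <- r4: IF@1 ID@2 stall=0 (-) EX@3 MEM@4 WB@5
I1 ld r5 <- r1: IF@2 ID@3 stall=0 (-) EX@4 MEM@5 WB@6
I2 add r1 <- r1,r4: IF@3 ID@4 stall=0 (-) EX@5 MEM@6 WB@7
I3 ld r2 <- r3: IF@4 ID@5 stall=0 (-) EX@6 MEM@7 WB@8
I4 ld r5 <- r1: IF@5 ID@6 stall=1 (RAW on I2.r1 (WB@7)) EX@8 MEM@9 WB@10
I5 mul r4 <- r5,r1: IF@6 ID@8 stall=2 (RAW on I4.r5 (WB@10)) EX@11 MEM@12 WB@13
I6 mul r4 <- r3,r5: IF@8 ID@11 stall=0 (-) EX@12 MEM@13 WB@14

Answer: 5 6 7 8 10 13 14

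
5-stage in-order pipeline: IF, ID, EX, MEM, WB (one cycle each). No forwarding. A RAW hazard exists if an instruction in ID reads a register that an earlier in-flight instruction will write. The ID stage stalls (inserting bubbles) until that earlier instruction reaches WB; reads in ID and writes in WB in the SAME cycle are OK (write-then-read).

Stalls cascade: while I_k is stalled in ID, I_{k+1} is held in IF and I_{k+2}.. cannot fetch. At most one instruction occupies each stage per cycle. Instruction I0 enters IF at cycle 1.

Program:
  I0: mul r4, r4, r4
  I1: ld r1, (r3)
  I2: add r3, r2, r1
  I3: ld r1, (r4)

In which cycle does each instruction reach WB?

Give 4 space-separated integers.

Answer: 5 6 9 10

Derivation:
I0 mul r4 <- r4,r4: IF@1 ID@2 stall=0 (-) EX@3 MEM@4 WB@5
I1 ld r1 <- r3: IF@2 ID@3 stall=0 (-) EX@4 MEM@5 WB@6
I2 add r3 <- r2,r1: IF@3 ID@4 stall=2 (RAW on I1.r1 (WB@6)) EX@7 MEM@8 WB@9
I3 ld r1 <- r4: IF@4 ID@7 stall=0 (-) EX@8 MEM@9 WB@10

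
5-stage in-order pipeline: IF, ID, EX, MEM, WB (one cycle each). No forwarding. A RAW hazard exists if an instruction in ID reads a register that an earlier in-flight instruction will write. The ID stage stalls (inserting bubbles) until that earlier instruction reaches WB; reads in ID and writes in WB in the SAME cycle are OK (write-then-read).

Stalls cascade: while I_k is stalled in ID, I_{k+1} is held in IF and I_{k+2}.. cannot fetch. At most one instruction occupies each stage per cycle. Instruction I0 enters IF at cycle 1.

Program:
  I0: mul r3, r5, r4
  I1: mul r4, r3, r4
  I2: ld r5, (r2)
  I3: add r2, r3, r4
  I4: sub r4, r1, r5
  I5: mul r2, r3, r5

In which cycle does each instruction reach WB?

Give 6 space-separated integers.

Answer: 5 8 9 11 12 13

Derivation:
I0 mul r3 <- r5,r4: IF@1 ID@2 stall=0 (-) EX@3 MEM@4 WB@5
I1 mul r4 <- r3,r4: IF@2 ID@3 stall=2 (RAW on I0.r3 (WB@5)) EX@6 MEM@7 WB@8
I2 ld r5 <- r2: IF@3 ID@6 stall=0 (-) EX@7 MEM@8 WB@9
I3 add r2 <- r3,r4: IF@6 ID@7 stall=1 (RAW on I1.r4 (WB@8)) EX@9 MEM@10 WB@11
I4 sub r4 <- r1,r5: IF@7 ID@9 stall=0 (-) EX@10 MEM@11 WB@12
I5 mul r2 <- r3,r5: IF@9 ID@10 stall=0 (-) EX@11 MEM@12 WB@13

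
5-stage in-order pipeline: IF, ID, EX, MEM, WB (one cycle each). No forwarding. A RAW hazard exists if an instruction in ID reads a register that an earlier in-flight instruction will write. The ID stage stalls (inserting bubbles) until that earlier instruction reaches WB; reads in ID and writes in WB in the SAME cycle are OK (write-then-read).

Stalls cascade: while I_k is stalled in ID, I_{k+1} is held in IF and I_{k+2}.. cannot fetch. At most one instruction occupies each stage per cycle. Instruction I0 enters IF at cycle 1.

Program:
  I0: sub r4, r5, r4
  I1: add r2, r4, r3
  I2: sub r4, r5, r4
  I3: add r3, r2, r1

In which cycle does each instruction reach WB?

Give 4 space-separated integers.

I0 sub r4 <- r5,r4: IF@1 ID@2 stall=0 (-) EX@3 MEM@4 WB@5
I1 add r2 <- r4,r3: IF@2 ID@3 stall=2 (RAW on I0.r4 (WB@5)) EX@6 MEM@7 WB@8
I2 sub r4 <- r5,r4: IF@3 ID@6 stall=0 (-) EX@7 MEM@8 WB@9
I3 add r3 <- r2,r1: IF@6 ID@7 stall=1 (RAW on I1.r2 (WB@8)) EX@9 MEM@10 WB@11

Answer: 5 8 9 11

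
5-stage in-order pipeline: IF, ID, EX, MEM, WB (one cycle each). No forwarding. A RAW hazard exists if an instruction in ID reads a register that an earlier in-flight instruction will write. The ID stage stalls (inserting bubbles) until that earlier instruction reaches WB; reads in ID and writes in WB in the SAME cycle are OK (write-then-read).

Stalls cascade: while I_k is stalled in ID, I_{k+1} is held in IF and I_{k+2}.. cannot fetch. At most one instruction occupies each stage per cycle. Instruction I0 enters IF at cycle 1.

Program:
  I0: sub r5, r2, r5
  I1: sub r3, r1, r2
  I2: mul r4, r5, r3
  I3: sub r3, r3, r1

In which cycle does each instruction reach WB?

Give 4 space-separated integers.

I0 sub r5 <- r2,r5: IF@1 ID@2 stall=0 (-) EX@3 MEM@4 WB@5
I1 sub r3 <- r1,r2: IF@2 ID@3 stall=0 (-) EX@4 MEM@5 WB@6
I2 mul r4 <- r5,r3: IF@3 ID@4 stall=2 (RAW on I1.r3 (WB@6)) EX@7 MEM@8 WB@9
I3 sub r3 <- r3,r1: IF@4 ID@7 stall=0 (-) EX@8 MEM@9 WB@10

Answer: 5 6 9 10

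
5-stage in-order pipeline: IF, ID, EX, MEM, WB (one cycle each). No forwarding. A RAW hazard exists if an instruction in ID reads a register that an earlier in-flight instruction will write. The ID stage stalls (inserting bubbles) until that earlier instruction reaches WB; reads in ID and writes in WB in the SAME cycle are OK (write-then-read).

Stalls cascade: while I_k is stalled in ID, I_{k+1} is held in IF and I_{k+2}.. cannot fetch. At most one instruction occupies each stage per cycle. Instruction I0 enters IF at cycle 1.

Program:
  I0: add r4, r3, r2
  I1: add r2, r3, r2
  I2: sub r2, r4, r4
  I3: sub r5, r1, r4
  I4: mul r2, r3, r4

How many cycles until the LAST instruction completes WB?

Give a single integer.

I0 add r4 <- r3,r2: IF@1 ID@2 stall=0 (-) EX@3 MEM@4 WB@5
I1 add r2 <- r3,r2: IF@2 ID@3 stall=0 (-) EX@4 MEM@5 WB@6
I2 sub r2 <- r4,r4: IF@3 ID@4 stall=1 (RAW on I0.r4 (WB@5)) EX@6 MEM@7 WB@8
I3 sub r5 <- r1,r4: IF@4 ID@6 stall=0 (-) EX@7 MEM@8 WB@9
I4 mul r2 <- r3,r4: IF@6 ID@7 stall=0 (-) EX@8 MEM@9 WB@10

Answer: 10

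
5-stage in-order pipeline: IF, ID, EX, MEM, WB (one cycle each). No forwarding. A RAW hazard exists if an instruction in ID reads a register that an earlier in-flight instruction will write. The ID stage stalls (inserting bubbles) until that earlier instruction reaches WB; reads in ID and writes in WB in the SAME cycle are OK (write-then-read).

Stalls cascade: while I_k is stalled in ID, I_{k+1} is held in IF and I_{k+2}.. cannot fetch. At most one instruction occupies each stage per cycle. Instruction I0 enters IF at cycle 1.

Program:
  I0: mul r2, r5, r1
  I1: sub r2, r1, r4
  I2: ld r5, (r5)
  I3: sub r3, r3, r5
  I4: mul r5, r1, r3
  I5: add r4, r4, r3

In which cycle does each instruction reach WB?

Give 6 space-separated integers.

Answer: 5 6 7 10 13 14

Derivation:
I0 mul r2 <- r5,r1: IF@1 ID@2 stall=0 (-) EX@3 MEM@4 WB@5
I1 sub r2 <- r1,r4: IF@2 ID@3 stall=0 (-) EX@4 MEM@5 WB@6
I2 ld r5 <- r5: IF@3 ID@4 stall=0 (-) EX@5 MEM@6 WB@7
I3 sub r3 <- r3,r5: IF@4 ID@5 stall=2 (RAW on I2.r5 (WB@7)) EX@8 MEM@9 WB@10
I4 mul r5 <- r1,r3: IF@5 ID@8 stall=2 (RAW on I3.r3 (WB@10)) EX@11 MEM@12 WB@13
I5 add r4 <- r4,r3: IF@8 ID@11 stall=0 (-) EX@12 MEM@13 WB@14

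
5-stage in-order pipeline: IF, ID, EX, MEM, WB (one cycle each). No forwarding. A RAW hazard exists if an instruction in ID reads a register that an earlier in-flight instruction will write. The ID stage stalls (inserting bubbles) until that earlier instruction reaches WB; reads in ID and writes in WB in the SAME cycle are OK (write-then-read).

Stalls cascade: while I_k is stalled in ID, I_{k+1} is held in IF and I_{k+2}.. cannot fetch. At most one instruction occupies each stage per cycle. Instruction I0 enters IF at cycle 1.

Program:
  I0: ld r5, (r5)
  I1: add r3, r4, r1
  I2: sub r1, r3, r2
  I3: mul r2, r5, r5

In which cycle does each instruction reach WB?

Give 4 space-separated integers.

I0 ld r5 <- r5: IF@1 ID@2 stall=0 (-) EX@3 MEM@4 WB@5
I1 add r3 <- r4,r1: IF@2 ID@3 stall=0 (-) EX@4 MEM@5 WB@6
I2 sub r1 <- r3,r2: IF@3 ID@4 stall=2 (RAW on I1.r3 (WB@6)) EX@7 MEM@8 WB@9
I3 mul r2 <- r5,r5: IF@4 ID@7 stall=0 (-) EX@8 MEM@9 WB@10

Answer: 5 6 9 10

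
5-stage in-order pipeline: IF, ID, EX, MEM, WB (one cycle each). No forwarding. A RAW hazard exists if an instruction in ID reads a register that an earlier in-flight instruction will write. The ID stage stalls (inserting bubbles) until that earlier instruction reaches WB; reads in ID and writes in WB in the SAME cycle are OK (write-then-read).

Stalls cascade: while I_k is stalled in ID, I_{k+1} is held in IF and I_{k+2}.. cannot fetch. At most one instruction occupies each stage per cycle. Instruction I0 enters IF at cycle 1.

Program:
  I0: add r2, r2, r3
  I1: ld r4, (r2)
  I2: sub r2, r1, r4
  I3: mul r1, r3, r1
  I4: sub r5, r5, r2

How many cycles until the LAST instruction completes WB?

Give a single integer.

I0 add r2 <- r2,r3: IF@1 ID@2 stall=0 (-) EX@3 MEM@4 WB@5
I1 ld r4 <- r2: IF@2 ID@3 stall=2 (RAW on I0.r2 (WB@5)) EX@6 MEM@7 WB@8
I2 sub r2 <- r1,r4: IF@3 ID@6 stall=2 (RAW on I1.r4 (WB@8)) EX@9 MEM@10 WB@11
I3 mul r1 <- r3,r1: IF@6 ID@9 stall=0 (-) EX@10 MEM@11 WB@12
I4 sub r5 <- r5,r2: IF@9 ID@10 stall=1 (RAW on I2.r2 (WB@11)) EX@12 MEM@13 WB@14

Answer: 14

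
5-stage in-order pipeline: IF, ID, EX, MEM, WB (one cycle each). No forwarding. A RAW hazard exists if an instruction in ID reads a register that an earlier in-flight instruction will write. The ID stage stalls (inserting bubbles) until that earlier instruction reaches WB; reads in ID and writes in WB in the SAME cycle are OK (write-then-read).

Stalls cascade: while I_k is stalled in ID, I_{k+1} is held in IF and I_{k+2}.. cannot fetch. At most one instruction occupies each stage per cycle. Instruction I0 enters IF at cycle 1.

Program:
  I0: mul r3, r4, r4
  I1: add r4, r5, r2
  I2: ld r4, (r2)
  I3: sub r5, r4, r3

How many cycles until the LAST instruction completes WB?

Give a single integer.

Answer: 10

Derivation:
I0 mul r3 <- r4,r4: IF@1 ID@2 stall=0 (-) EX@3 MEM@4 WB@5
I1 add r4 <- r5,r2: IF@2 ID@3 stall=0 (-) EX@4 MEM@5 WB@6
I2 ld r4 <- r2: IF@3 ID@4 stall=0 (-) EX@5 MEM@6 WB@7
I3 sub r5 <- r4,r3: IF@4 ID@5 stall=2 (RAW on I2.r4 (WB@7)) EX@8 MEM@9 WB@10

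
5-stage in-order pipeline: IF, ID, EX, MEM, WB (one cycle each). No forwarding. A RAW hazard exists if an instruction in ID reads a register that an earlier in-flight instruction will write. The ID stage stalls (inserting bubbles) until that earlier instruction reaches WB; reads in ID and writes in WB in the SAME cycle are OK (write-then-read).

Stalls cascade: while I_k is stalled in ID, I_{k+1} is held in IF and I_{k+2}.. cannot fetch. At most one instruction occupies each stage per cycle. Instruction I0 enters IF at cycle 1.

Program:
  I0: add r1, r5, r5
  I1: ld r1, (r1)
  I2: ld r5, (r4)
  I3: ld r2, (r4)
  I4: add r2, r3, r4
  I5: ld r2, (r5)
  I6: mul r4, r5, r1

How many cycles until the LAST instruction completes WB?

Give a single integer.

Answer: 13

Derivation:
I0 add r1 <- r5,r5: IF@1 ID@2 stall=0 (-) EX@3 MEM@4 WB@5
I1 ld r1 <- r1: IF@2 ID@3 stall=2 (RAW on I0.r1 (WB@5)) EX@6 MEM@7 WB@8
I2 ld r5 <- r4: IF@3 ID@6 stall=0 (-) EX@7 MEM@8 WB@9
I3 ld r2 <- r4: IF@6 ID@7 stall=0 (-) EX@8 MEM@9 WB@10
I4 add r2 <- r3,r4: IF@7 ID@8 stall=0 (-) EX@9 MEM@10 WB@11
I5 ld r2 <- r5: IF@8 ID@9 stall=0 (-) EX@10 MEM@11 WB@12
I6 mul r4 <- r5,r1: IF@9 ID@10 stall=0 (-) EX@11 MEM@12 WB@13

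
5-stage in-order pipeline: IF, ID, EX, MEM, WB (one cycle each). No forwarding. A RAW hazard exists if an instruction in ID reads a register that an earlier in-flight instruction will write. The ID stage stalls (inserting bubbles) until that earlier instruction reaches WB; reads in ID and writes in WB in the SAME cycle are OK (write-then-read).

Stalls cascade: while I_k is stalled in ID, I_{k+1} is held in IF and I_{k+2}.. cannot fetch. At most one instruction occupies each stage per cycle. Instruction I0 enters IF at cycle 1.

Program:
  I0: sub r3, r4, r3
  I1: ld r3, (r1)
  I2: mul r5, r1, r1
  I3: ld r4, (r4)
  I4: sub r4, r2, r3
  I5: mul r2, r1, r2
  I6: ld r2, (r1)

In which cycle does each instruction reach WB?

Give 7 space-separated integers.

I0 sub r3 <- r4,r3: IF@1 ID@2 stall=0 (-) EX@3 MEM@4 WB@5
I1 ld r3 <- r1: IF@2 ID@3 stall=0 (-) EX@4 MEM@5 WB@6
I2 mul r5 <- r1,r1: IF@3 ID@4 stall=0 (-) EX@5 MEM@6 WB@7
I3 ld r4 <- r4: IF@4 ID@5 stall=0 (-) EX@6 MEM@7 WB@8
I4 sub r4 <- r2,r3: IF@5 ID@6 stall=0 (-) EX@7 MEM@8 WB@9
I5 mul r2 <- r1,r2: IF@6 ID@7 stall=0 (-) EX@8 MEM@9 WB@10
I6 ld r2 <- r1: IF@7 ID@8 stall=0 (-) EX@9 MEM@10 WB@11

Answer: 5 6 7 8 9 10 11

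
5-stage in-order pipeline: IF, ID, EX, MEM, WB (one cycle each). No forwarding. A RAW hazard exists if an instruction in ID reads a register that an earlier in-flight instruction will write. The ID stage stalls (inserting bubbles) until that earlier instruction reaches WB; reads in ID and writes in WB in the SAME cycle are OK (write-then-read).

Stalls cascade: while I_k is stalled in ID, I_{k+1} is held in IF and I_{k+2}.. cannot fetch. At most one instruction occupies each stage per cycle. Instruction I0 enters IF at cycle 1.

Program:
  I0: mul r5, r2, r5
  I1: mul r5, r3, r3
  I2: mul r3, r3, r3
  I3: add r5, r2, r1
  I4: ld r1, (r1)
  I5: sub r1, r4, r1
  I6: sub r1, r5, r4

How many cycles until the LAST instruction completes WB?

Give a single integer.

Answer: 13

Derivation:
I0 mul r5 <- r2,r5: IF@1 ID@2 stall=0 (-) EX@3 MEM@4 WB@5
I1 mul r5 <- r3,r3: IF@2 ID@3 stall=0 (-) EX@4 MEM@5 WB@6
I2 mul r3 <- r3,r3: IF@3 ID@4 stall=0 (-) EX@5 MEM@6 WB@7
I3 add r5 <- r2,r1: IF@4 ID@5 stall=0 (-) EX@6 MEM@7 WB@8
I4 ld r1 <- r1: IF@5 ID@6 stall=0 (-) EX@7 MEM@8 WB@9
I5 sub r1 <- r4,r1: IF@6 ID@7 stall=2 (RAW on I4.r1 (WB@9)) EX@10 MEM@11 WB@12
I6 sub r1 <- r5,r4: IF@7 ID@10 stall=0 (-) EX@11 MEM@12 WB@13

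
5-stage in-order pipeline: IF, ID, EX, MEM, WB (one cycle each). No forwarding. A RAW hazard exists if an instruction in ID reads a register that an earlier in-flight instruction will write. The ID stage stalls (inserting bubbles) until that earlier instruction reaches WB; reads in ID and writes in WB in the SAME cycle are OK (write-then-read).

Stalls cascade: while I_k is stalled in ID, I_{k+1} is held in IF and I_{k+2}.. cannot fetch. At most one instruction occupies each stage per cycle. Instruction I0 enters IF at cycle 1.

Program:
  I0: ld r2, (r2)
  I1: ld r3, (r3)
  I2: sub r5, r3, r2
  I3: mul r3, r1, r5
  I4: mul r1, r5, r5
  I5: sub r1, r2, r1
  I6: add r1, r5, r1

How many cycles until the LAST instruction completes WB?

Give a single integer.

Answer: 19

Derivation:
I0 ld r2 <- r2: IF@1 ID@2 stall=0 (-) EX@3 MEM@4 WB@5
I1 ld r3 <- r3: IF@2 ID@3 stall=0 (-) EX@4 MEM@5 WB@6
I2 sub r5 <- r3,r2: IF@3 ID@4 stall=2 (RAW on I1.r3 (WB@6)) EX@7 MEM@8 WB@9
I3 mul r3 <- r1,r5: IF@4 ID@7 stall=2 (RAW on I2.r5 (WB@9)) EX@10 MEM@11 WB@12
I4 mul r1 <- r5,r5: IF@7 ID@10 stall=0 (-) EX@11 MEM@12 WB@13
I5 sub r1 <- r2,r1: IF@10 ID@11 stall=2 (RAW on I4.r1 (WB@13)) EX@14 MEM@15 WB@16
I6 add r1 <- r5,r1: IF@11 ID@14 stall=2 (RAW on I5.r1 (WB@16)) EX@17 MEM@18 WB@19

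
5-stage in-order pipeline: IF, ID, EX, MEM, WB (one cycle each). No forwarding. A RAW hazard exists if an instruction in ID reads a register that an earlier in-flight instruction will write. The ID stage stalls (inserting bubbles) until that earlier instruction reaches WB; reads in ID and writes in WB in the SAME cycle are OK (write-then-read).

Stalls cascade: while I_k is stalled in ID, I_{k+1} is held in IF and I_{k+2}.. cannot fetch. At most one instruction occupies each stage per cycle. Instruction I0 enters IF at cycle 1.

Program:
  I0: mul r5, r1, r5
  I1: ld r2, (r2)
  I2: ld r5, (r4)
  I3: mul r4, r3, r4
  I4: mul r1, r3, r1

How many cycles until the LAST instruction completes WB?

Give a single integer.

Answer: 9

Derivation:
I0 mul r5 <- r1,r5: IF@1 ID@2 stall=0 (-) EX@3 MEM@4 WB@5
I1 ld r2 <- r2: IF@2 ID@3 stall=0 (-) EX@4 MEM@5 WB@6
I2 ld r5 <- r4: IF@3 ID@4 stall=0 (-) EX@5 MEM@6 WB@7
I3 mul r4 <- r3,r4: IF@4 ID@5 stall=0 (-) EX@6 MEM@7 WB@8
I4 mul r1 <- r3,r1: IF@5 ID@6 stall=0 (-) EX@7 MEM@8 WB@9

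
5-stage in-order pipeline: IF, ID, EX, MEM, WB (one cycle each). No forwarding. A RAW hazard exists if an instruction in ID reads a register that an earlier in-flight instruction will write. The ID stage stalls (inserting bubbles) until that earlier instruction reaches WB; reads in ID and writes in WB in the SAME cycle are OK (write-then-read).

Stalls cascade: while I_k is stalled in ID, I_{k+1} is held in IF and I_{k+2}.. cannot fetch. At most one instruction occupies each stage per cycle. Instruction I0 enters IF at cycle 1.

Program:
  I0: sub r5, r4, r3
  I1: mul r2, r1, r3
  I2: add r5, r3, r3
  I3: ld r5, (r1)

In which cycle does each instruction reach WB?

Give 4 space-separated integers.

Answer: 5 6 7 8

Derivation:
I0 sub r5 <- r4,r3: IF@1 ID@2 stall=0 (-) EX@3 MEM@4 WB@5
I1 mul r2 <- r1,r3: IF@2 ID@3 stall=0 (-) EX@4 MEM@5 WB@6
I2 add r5 <- r3,r3: IF@3 ID@4 stall=0 (-) EX@5 MEM@6 WB@7
I3 ld r5 <- r1: IF@4 ID@5 stall=0 (-) EX@6 MEM@7 WB@8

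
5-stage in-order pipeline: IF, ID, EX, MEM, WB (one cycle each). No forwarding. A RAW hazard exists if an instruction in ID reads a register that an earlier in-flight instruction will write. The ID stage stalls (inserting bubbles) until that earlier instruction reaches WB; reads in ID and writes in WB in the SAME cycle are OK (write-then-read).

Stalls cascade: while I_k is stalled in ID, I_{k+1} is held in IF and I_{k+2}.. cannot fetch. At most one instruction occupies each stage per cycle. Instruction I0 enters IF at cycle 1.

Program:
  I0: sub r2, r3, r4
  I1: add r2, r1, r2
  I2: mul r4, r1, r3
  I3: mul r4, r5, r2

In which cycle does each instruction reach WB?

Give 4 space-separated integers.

Answer: 5 8 9 11

Derivation:
I0 sub r2 <- r3,r4: IF@1 ID@2 stall=0 (-) EX@3 MEM@4 WB@5
I1 add r2 <- r1,r2: IF@2 ID@3 stall=2 (RAW on I0.r2 (WB@5)) EX@6 MEM@7 WB@8
I2 mul r4 <- r1,r3: IF@3 ID@6 stall=0 (-) EX@7 MEM@8 WB@9
I3 mul r4 <- r5,r2: IF@6 ID@7 stall=1 (RAW on I1.r2 (WB@8)) EX@9 MEM@10 WB@11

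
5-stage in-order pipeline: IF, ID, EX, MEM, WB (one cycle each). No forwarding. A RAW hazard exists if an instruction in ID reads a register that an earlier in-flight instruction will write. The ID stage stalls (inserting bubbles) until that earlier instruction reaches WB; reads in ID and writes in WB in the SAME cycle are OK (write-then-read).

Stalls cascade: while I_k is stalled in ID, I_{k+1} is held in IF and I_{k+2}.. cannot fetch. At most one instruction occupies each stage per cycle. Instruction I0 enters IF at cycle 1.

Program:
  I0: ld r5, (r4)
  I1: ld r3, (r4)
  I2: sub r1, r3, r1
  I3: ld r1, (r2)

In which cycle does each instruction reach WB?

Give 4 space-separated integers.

Answer: 5 6 9 10

Derivation:
I0 ld r5 <- r4: IF@1 ID@2 stall=0 (-) EX@3 MEM@4 WB@5
I1 ld r3 <- r4: IF@2 ID@3 stall=0 (-) EX@4 MEM@5 WB@6
I2 sub r1 <- r3,r1: IF@3 ID@4 stall=2 (RAW on I1.r3 (WB@6)) EX@7 MEM@8 WB@9
I3 ld r1 <- r2: IF@4 ID@7 stall=0 (-) EX@8 MEM@9 WB@10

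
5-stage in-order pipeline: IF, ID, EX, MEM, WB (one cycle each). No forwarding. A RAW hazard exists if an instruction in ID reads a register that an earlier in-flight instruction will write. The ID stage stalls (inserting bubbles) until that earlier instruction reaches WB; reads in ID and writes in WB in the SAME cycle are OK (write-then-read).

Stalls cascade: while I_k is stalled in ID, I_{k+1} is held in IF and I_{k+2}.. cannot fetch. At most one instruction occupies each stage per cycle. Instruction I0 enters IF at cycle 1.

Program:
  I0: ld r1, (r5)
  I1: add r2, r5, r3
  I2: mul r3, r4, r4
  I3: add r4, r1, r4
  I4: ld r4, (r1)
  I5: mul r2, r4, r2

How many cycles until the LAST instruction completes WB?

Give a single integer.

I0 ld r1 <- r5: IF@1 ID@2 stall=0 (-) EX@3 MEM@4 WB@5
I1 add r2 <- r5,r3: IF@2 ID@3 stall=0 (-) EX@4 MEM@5 WB@6
I2 mul r3 <- r4,r4: IF@3 ID@4 stall=0 (-) EX@5 MEM@6 WB@7
I3 add r4 <- r1,r4: IF@4 ID@5 stall=0 (-) EX@6 MEM@7 WB@8
I4 ld r4 <- r1: IF@5 ID@6 stall=0 (-) EX@7 MEM@8 WB@9
I5 mul r2 <- r4,r2: IF@6 ID@7 stall=2 (RAW on I4.r4 (WB@9)) EX@10 MEM@11 WB@12

Answer: 12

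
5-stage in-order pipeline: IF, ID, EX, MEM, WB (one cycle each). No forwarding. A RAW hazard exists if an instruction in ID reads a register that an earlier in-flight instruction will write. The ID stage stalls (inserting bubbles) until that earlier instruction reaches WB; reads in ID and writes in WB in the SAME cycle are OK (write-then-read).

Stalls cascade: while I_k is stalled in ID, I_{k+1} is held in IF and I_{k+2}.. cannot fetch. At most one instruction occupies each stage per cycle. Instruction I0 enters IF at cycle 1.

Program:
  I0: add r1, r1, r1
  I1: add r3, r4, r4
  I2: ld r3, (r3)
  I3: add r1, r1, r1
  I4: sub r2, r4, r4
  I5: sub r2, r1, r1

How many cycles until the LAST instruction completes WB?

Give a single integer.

Answer: 13

Derivation:
I0 add r1 <- r1,r1: IF@1 ID@2 stall=0 (-) EX@3 MEM@4 WB@5
I1 add r3 <- r4,r4: IF@2 ID@3 stall=0 (-) EX@4 MEM@5 WB@6
I2 ld r3 <- r3: IF@3 ID@4 stall=2 (RAW on I1.r3 (WB@6)) EX@7 MEM@8 WB@9
I3 add r1 <- r1,r1: IF@4 ID@7 stall=0 (-) EX@8 MEM@9 WB@10
I4 sub r2 <- r4,r4: IF@7 ID@8 stall=0 (-) EX@9 MEM@10 WB@11
I5 sub r2 <- r1,r1: IF@8 ID@9 stall=1 (RAW on I3.r1 (WB@10)) EX@11 MEM@12 WB@13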